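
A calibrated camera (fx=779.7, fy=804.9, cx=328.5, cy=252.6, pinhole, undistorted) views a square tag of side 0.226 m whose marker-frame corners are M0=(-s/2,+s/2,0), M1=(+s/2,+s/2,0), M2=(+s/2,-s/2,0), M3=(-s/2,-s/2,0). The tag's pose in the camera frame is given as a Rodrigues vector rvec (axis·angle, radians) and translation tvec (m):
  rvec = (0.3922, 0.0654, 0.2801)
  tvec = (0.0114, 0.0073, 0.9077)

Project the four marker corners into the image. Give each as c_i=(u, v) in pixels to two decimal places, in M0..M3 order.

Intrinsics K: fx=779.7, fy=804.9, cx=328.5, cy=252.6
Marker side s = 0.226 m; corners in marker frame (Z=0):
  M0 = (-0.1130, +0.1130, 0)
  M1 = (+0.1130, +0.1130, 0)
  M2 = (+0.1130, -0.1130, 0)
  M3 = (-0.1130, -0.1130, 0)
rvec = (0.3922, 0.0654, 0.2801), |rvec| = θ = 0.48637 rad = 27.867°
Rodrigues: sinθ=0.46742, 1−cosθ=0.11596; R = I + sinθ·[k]× + (1−cosθ)·[k]×²:
    [+0.95944 -0.25661 +0.11671]
    [+0.28176 +0.88613 -0.36794]
    [-0.00900 +0.38590 +0.92250]
t = (0.0114, 0.0073, 0.9077) m
M0: Pc = R·M0+t = (-0.12601, +0.07559, +0.95232); u = 779.7·(-0.12601)/0.95232 + 328.5 = 225.3278, v = 804.9·(+0.07559)/0.95232 + 252.6 = 316.4918
M1: Pc = R·M1+t = (+0.09082, +0.13927, +0.95029); u = 779.7·(+0.09082)/0.95029 + 328.5 = 403.0164, v = 804.9·(+0.13927)/0.95029 + 252.6 = 370.5641
M2: Pc = R·M2+t = (+0.14881, -0.06099, +0.86308); u = 779.7·(+0.14881)/0.86308 + 328.5 = 462.9382, v = 804.9·(-0.06099)/0.86308 + 252.6 = 195.7173
M3: Pc = R·M3+t = (-0.06802, -0.12467, +0.86511); u = 779.7·(-0.06802)/0.86511 + 328.5 = 267.1957, v = 804.9·(-0.12467)/0.86511 + 252.6 = 136.6050

c0=(225.33, 316.49) c1=(403.02, 370.56) c2=(462.94, 195.72) c3=(267.20, 136.60)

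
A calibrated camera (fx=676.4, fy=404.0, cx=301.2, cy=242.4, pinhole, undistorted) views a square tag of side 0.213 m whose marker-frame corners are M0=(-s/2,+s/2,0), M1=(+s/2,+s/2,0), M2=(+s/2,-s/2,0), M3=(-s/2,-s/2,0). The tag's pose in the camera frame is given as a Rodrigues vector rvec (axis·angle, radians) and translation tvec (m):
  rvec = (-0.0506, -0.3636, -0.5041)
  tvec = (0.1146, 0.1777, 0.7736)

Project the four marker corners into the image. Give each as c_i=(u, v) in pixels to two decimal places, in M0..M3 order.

Intrinsics K: fx=676.4, fy=404.0, cx=301.2, cy=242.4
Marker side s = 0.213 m; corners in marker frame (Z=0):
  M0 = (-0.1065, +0.1065, 0)
  M1 = (+0.1065, +0.1065, 0)
  M2 = (+0.1065, -0.1065, 0)
  M3 = (-0.1065, -0.1065, 0)
rvec = (-0.0506, -0.3636, -0.5041), |rvec| = θ = 0.62360 rad = 35.730°
Rodrigues: sinθ=0.58396, 1−cosθ=0.18822; R = I + sinθ·[k]× + (1−cosθ)·[k]×²:
    [+0.81302 +0.48096 -0.32814]
    [-0.46315 +0.87577 +0.13610]
    [+0.35283 +0.04133 +0.93477]
t = (0.1146, 0.1777, 0.7736) m
M0: Pc = R·M0+t = (+0.07924, +0.32029, +0.74042); u = 676.4·(+0.07924)/0.74042 + 301.2 = 373.5844, v = 404.0·(+0.32029)/0.74042 + 242.4 = 417.1633
M1: Pc = R·M1+t = (+0.25241, +0.22164, +0.81558); u = 676.4·(+0.25241)/0.81558 + 301.2 = 510.5353, v = 404.0·(+0.22164)/0.81558 + 242.4 = 352.1920
M2: Pc = R·M2+t = (+0.14996, +0.03511, +0.80678); u = 676.4·(+0.14996)/0.80678 + 301.2 = 426.9298, v = 404.0·(+0.03511)/0.80678 + 242.4 = 259.9792
M3: Pc = R·M3+t = (-0.02321, +0.13376, +0.73162); u = 676.4·(-0.02321)/0.73162 + 301.2 = 279.7429, v = 404.0·(+0.13376)/0.73162 + 242.4 = 316.2601

c0=(373.58, 417.16) c1=(510.54, 352.19) c2=(426.93, 259.98) c3=(279.74, 316.26)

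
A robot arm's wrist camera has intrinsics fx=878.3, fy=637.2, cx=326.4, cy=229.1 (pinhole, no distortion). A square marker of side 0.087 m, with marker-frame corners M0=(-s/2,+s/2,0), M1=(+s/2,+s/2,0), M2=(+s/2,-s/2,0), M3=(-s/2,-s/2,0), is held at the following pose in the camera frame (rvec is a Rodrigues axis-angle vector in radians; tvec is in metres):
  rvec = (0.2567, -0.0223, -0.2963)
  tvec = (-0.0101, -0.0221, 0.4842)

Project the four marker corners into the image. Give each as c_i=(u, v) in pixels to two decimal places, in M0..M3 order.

c0=(256.86, 268.65) c1=(404.44, 236.08) c2=(361.84, 127.98) c3=(207.51, 162.38)

Intrinsics K: fx=878.3, fy=637.2, cx=326.4, cy=229.1
Marker side s = 0.087 m; corners in marker frame (Z=0):
  M0 = (-0.0435, +0.0435, 0)
  M1 = (+0.0435, +0.0435, 0)
  M2 = (+0.0435, -0.0435, 0)
  M3 = (-0.0435, -0.0435, 0)
rvec = (0.2567, -0.0223, -0.2963), |rvec| = θ = 0.39267 rad = 22.498°
Rodrigues: sinθ=0.38265, 1−cosθ=0.07611; R = I + sinθ·[k]× + (1−cosθ)·[k]×²:
    [+0.95642 +0.28592 -0.05928]
    [-0.29157 +0.92414 -0.24689]
    [-0.01581 +0.25342 +0.96723]
t = (-0.0101, -0.0221, 0.4842) m
M0: Pc = R·M0+t = (-0.03927, +0.03078, +0.49591); u = 878.3·(-0.03927)/0.49591 + 326.4 = 256.8553, v = 637.2·(+0.03078)/0.49591 + 229.1 = 268.6537
M1: Pc = R·M1+t = (+0.04394, +0.00542, +0.49454); u = 878.3·(+0.04394)/0.49454 + 326.4 = 404.4408, v = 637.2·(+0.00542)/0.49454 + 229.1 = 236.0793
M2: Pc = R·M2+t = (+0.01907, -0.07498, +0.47249); u = 878.3·(+0.01907)/0.47249 + 326.4 = 361.8428, v = 637.2·(-0.07498)/0.47249 + 229.1 = 127.9772
M3: Pc = R·M3+t = (-0.06414, -0.04962, +0.47386); u = 878.3·(-0.06414)/0.47386 + 326.4 = 207.5144, v = 637.2·(-0.04962)/0.47386 + 229.1 = 162.3810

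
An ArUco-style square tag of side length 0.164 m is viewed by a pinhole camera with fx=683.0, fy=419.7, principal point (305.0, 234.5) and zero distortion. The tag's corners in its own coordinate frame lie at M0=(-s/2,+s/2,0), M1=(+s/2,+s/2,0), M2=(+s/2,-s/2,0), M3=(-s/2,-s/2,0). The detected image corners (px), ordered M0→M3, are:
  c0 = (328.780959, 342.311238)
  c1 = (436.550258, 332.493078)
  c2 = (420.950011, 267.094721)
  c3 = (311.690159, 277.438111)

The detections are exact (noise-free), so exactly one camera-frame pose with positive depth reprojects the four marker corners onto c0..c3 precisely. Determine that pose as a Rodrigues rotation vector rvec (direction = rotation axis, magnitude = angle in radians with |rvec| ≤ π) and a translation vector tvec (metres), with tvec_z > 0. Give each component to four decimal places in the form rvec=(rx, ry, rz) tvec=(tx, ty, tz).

rvec=(0.0939, 0.0289, -0.1581) tvec=(0.1039, 0.1720, 1.0228)

Intrinsics K: fx=683.0, fy=419.7, cx=305.0, cy=234.5
Marker side s = 0.164 m; corners in marker frame (Z=0):
  M0 = (-0.0820, +0.0820, 0)
  M1 = (+0.0820, +0.0820, 0)
  M2 = (+0.0820, -0.0820, 0)
  M3 = (-0.0820, -0.0820, 0)
Detected image corners:
  c0 = (328.780959, 342.311238) px
  c1 = (436.550258, 332.493078) px
  c2 = (420.950011, 267.094721) px
  c3 = (311.690159, 277.438111) px
Planar DLT: solve 8×8 A·h = b for H (H[2,2]=1):
  H  [+648.39109 +133.04284 +374.39513]
  H  [-72.24181 +424.32078 +305.08682]
  H  [-0.03538 +0.08909 +1.00000]
B = K⁻¹H; ‖b₁‖=0.977720, ‖b₂‖=0.977720; λ = 2/(‖b₁‖+‖b₂‖) = 1.022788, sign → tz>0 ⇒ λ=+1.022788
r₁ = λ·B[:,0] = (+0.98712,-0.15583,-0.03619); r₂ = λ·B[:,1] = (+0.15854,+0.98314,+0.09112)
r₃ = r₁×r₂ = (+0.02138,-0.09568,+0.99518); SVD([r₁ r₂ r₃]) → R = UVᵀ:
  R  [+0.98712 +0.15854 +0.02138]
  R  [-0.15583 +0.98314 -0.09568]
  R  [-0.03619 +0.09112 +0.99518]
t = (+0.10392, +0.17202, +1.02279) m
tr R = 2.965442; θ = arccos((tr R − 1)/2) = 0.186166 rad = 10.667°
axis k = ((R−Rᵀ)₃₂, (R−Rᵀ)₁₃, (R−Rᵀ)₂₁) / (2 sinθ) = (+0.504599, +0.155506, -0.849234)
rvec = θ·k = (+0.093939, +0.028950, -0.158098)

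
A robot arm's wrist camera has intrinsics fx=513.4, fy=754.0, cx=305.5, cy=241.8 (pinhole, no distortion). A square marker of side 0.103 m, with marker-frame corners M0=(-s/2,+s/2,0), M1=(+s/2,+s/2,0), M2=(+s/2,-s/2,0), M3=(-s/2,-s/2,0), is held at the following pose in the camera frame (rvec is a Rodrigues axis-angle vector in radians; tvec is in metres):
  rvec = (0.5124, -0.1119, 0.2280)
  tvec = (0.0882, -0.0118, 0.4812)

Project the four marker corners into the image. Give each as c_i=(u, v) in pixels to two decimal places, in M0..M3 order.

Intrinsics K: fx=513.4, fy=754.0, cx=305.5, cy=241.8
Marker side s = 0.103 m; corners in marker frame (Z=0):
  M0 = (-0.0515, +0.0515, 0)
  M1 = (+0.0515, +0.0515, 0)
  M2 = (+0.0515, -0.0515, 0)
  M3 = (-0.0515, -0.0515, 0)
rvec = (0.5124, -0.1119, 0.2280), |rvec| = θ = 0.57189 rad = 32.767°
Rodrigues: sinθ=0.54122, 1−cosθ=0.15912; R = I + sinθ·[k]× + (1−cosθ)·[k]×²:
    [+0.96862 -0.24367 -0.04906]
    [+0.18788 +0.84697 -0.49734]
    [+0.16274 +0.47251 +0.86617]
t = (0.0882, -0.0118, 0.4812) m
M0: Pc = R·M0+t = (+0.02577, +0.02214, +0.49715); u = 513.4·(+0.02577)/0.49715 + 305.5 = 332.1093, v = 754.0·(+0.02214)/0.49715 + 241.8 = 275.3833
M1: Pc = R·M1+t = (+0.12553, +0.04149, +0.51392); u = 513.4·(+0.12553)/0.51392 + 305.5 = 430.9089, v = 754.0·(+0.04149)/0.51392 + 241.8 = 302.6797
M2: Pc = R·M2+t = (+0.15063, -0.04574, +0.46525); u = 513.4·(+0.15063)/0.46525 + 305.5 = 471.7233, v = 754.0·(-0.04574)/0.46525 + 241.8 = 167.6663
M3: Pc = R·M3+t = (+0.05087, -0.06509, +0.44848); u = 513.4·(+0.05087)/0.44848 + 305.5 = 363.7276, v = 754.0·(-0.06509)/0.44848 + 241.8 = 132.3617

c0=(332.11, 275.38) c1=(430.91, 302.68) c2=(471.72, 167.67) c3=(363.73, 132.36)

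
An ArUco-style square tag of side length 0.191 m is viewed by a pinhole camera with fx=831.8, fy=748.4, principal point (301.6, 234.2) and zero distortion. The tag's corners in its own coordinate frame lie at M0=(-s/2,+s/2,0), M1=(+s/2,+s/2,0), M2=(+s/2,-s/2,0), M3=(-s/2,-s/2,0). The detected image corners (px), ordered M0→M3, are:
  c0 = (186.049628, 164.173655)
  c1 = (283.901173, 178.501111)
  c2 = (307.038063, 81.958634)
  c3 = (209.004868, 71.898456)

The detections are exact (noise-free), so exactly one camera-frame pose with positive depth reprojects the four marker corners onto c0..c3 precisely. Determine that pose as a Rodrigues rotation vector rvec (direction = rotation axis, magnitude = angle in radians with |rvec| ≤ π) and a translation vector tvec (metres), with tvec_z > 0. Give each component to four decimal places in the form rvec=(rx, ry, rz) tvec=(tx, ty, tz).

rvec=(-0.1007, 0.3373, 0.1965) tvec=(-0.0988, -0.2159, 1.4639)

Intrinsics K: fx=831.8, fy=748.4, cx=301.6, cy=234.2
Marker side s = 0.191 m; corners in marker frame (Z=0):
  M0 = (-0.0955, +0.0955, 0)
  M1 = (+0.0955, +0.0955, 0)
  M2 = (+0.0955, -0.0955, 0)
  M3 = (-0.0955, -0.0955, 0)
Detected image corners:
  c0 = (186.049628, 164.173655) px
  c1 = (283.901173, 178.501111) px
  c2 = (307.038063, 81.958634) px
  c3 = (209.004868, 71.898456) px
Planar DLT: solve 8×8 A·h = b for H (H[2,2]=1):
  H  [+455.87619 -131.64776 +245.46774]
  H  [+35.13377 +488.50226 +123.79739]
  H  [-0.23089 -0.04462 +1.00000]
B = K⁻¹H; ‖b₁‖=0.683124, ‖b₂‖=0.683124; λ = 2/(‖b₁‖+‖b₂‖) = 1.463864, sign → tz>0 ⇒ λ=+1.463864
r₁ = λ·B[:,0] = (+0.92483,+0.17449,-0.33799); r₂ = λ·B[:,1] = (-0.20800,+0.97595,-0.06531)
r₃ = r₁×r₂ = (+0.31846,+0.13071,+0.93888); SVD([r₁ r₂ r₃]) → R = UVᵀ:
  R  [+0.92483 -0.20800 +0.31846]
  R  [+0.17449 +0.97595 +0.13071]
  R  [-0.33799 -0.06531 +0.93888]
t = (-0.09879, -0.21595, +1.46386) m
tr R = 2.839662; θ = arccos((tr R − 1)/2) = 0.403147 rad = 23.099°
axis k = ((R−Rᵀ)₃₂, (R−Rᵀ)₁₃, (R−Rᵀ)₂₁) / (2 sinθ) = (-0.249826, +0.836631, +0.487479)
rvec = θ·k = (-0.100717, +0.337285, +0.196526)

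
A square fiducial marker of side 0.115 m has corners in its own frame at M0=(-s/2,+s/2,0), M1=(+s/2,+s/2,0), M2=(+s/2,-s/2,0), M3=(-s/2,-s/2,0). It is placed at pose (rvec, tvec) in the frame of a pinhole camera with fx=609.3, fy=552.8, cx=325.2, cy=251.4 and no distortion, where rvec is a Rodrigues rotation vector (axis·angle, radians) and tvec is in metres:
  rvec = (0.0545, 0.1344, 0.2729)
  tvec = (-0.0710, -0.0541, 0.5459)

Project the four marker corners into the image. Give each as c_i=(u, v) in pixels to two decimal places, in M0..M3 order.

c0=(170.92, 237.05) c1=(289.99, 268.55) c2=(324.17, 154.47) c3=(202.41, 125.48)

Intrinsics K: fx=609.3, fy=552.8, cx=325.2, cy=251.4
Marker side s = 0.115 m; corners in marker frame (Z=0):
  M0 = (-0.0575, +0.0575, 0)
  M1 = (+0.0575, +0.0575, 0)
  M2 = (+0.0575, -0.0575, 0)
  M3 = (-0.0575, -0.0575, 0)
rvec = (0.0545, 0.1344, 0.2729), |rvec| = θ = 0.30904 rad = 17.707°
Rodrigues: sinθ=0.30415, 1−cosθ=0.04738; R = I + sinθ·[k]× + (1−cosθ)·[k]×²:
    [+0.95410 -0.26494 +0.13965]
    [+0.27221 +0.96158 -0.03544]
    [-0.12489 +0.07183 +0.98957]
t = (-0.0710, -0.0541, 0.5459) m
M0: Pc = R·M0+t = (-0.14109, -0.01446, +0.55721); u = 609.3·(-0.14109)/0.55721 + 325.2 = 170.9155, v = 552.8·(-0.01446)/0.55721 + 251.4 = 237.0535
M1: Pc = R·M1+t = (-0.03137, +0.01684, +0.54285); u = 609.3·(-0.03137)/0.54285 + 325.2 = 289.9859, v = 552.8·(+0.01684)/0.54285 + 251.4 = 268.5520
M2: Pc = R·M2+t = (-0.00091, -0.09374, +0.53459); u = 609.3·(-0.00091)/0.53459 + 325.2 = 324.1684, v = 552.8·(-0.09374)/0.53459 + 251.4 = 154.4676
M3: Pc = R·M3+t = (-0.11063, -0.12504, +0.54895); u = 609.3·(-0.11063)/0.54895 + 325.2 = 202.4119, v = 552.8·(-0.12504)/0.54895 + 251.4 = 125.4801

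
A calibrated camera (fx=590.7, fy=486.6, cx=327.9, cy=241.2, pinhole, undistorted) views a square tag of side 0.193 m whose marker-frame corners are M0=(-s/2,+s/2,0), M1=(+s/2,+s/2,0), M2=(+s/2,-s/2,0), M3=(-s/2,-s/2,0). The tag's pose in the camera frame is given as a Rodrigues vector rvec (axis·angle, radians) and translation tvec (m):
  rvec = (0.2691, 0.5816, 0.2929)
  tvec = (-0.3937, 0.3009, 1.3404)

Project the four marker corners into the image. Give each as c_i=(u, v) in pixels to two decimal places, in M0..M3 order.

c0=(124.37, 363.47) c1=(178.21, 396.75) c2=(188.23, 335.75) c3=(131.16, 305.23)

Intrinsics K: fx=590.7, fy=486.6, cx=327.9, cy=241.2
Marker side s = 0.193 m; corners in marker frame (Z=0):
  M0 = (-0.0965, +0.0965, 0)
  M1 = (+0.0965, +0.0965, 0)
  M2 = (+0.0965, -0.0965, 0)
  M3 = (-0.0965, -0.0965, 0)
rvec = (0.2691, 0.5816, 0.2929), |rvec| = θ = 0.70460 rad = 40.371°
Rodrigues: sinθ=0.64773, 1−cosθ=0.23813; R = I + sinθ·[k]× + (1−cosθ)·[k]×²:
    [+0.79660 -0.19419 +0.57246]
    [+0.34433 +0.92412 -0.16567]
    [-0.49685 +0.32909 +0.80302]
t = (-0.3937, 0.3009, 1.3404) m
M0: Pc = R·M0+t = (-0.48931, +0.35685, +1.42010); u = 590.7·(-0.48931)/1.42010 + 327.9 = 124.3681, v = 486.6·(+0.35685)/1.42010 + 241.2 = 363.4749
M1: Pc = R·M1+t = (-0.33557, +0.42330, +1.32421); u = 590.7·(-0.33557)/1.32421 + 327.9 = 178.2113, v = 486.6·(+0.42330)/1.32421 + 241.2 = 396.7494
M2: Pc = R·M2+t = (-0.29809, +0.24495, +1.26070); u = 590.7·(-0.29809)/1.26070 + 327.9 = 188.2305, v = 486.6·(+0.24495)/1.26070 + 241.2 = 335.7453
M3: Pc = R·M3+t = (-0.45183, +0.17850, +1.35659); u = 590.7·(-0.45183)/1.35659 + 327.9 = 131.1582, v = 486.6·(+0.17850)/1.35659 + 241.2 = 305.2251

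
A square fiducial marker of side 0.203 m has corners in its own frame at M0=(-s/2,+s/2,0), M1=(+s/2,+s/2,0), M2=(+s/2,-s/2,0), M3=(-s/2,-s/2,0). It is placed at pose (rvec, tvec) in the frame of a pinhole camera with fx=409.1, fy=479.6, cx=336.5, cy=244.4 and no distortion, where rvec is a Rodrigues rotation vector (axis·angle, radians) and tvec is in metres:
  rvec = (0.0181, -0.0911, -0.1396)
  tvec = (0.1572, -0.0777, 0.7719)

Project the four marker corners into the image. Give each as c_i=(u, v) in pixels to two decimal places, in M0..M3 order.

c0=(374.52, 267.58) c1=(478.17, 249.67) c2=(464.34, 125.88) c3=(359.68, 140.95)

Intrinsics K: fx=409.1, fy=479.6, cx=336.5, cy=244.4
Marker side s = 0.203 m; corners in marker frame (Z=0):
  M0 = (-0.1015, +0.1015, 0)
  M1 = (+0.1015, +0.1015, 0)
  M2 = (+0.1015, -0.1015, 0)
  M3 = (-0.1015, -0.1015, 0)
rvec = (0.0181, -0.0911, -0.1396), |rvec| = θ = 0.16768 rad = 9.607°
Rodrigues: sinθ=0.16689, 1−cosθ=0.01402; R = I + sinθ·[k]× + (1−cosθ)·[k]×²:
    [+0.98614 +0.13812 -0.09193]
    [-0.13977 +0.99012 -0.01167]
    [+0.08941 +0.02436 +0.99570]
t = (0.1572, -0.0777, 0.7719) m
M0: Pc = R·M0+t = (+0.07113, +0.03698, +0.76530); u = 409.1·(+0.07113)/0.76530 + 336.5 = 374.5217, v = 479.6·(+0.03698)/0.76530 + 244.4 = 267.5769
M1: Pc = R·M1+t = (+0.27131, +0.00861, +0.78345); u = 409.1·(+0.27131)/0.78345 + 336.5 = 478.1738, v = 479.6·(+0.00861)/0.78345 + 244.4 = 249.6708
M2: Pc = R·M2+t = (+0.24327, -0.19238, +0.77850); u = 409.1·(+0.24327)/0.77850 + 336.5 = 464.3392, v = 479.6·(-0.19238)/0.77850 + 244.4 = 125.8815
M3: Pc = R·M3+t = (+0.04309, -0.16401, +0.76035); u = 409.1·(+0.04309)/0.76035 + 336.5 = 359.6827, v = 479.6·(-0.16401)/0.76035 + 244.4 = 140.9489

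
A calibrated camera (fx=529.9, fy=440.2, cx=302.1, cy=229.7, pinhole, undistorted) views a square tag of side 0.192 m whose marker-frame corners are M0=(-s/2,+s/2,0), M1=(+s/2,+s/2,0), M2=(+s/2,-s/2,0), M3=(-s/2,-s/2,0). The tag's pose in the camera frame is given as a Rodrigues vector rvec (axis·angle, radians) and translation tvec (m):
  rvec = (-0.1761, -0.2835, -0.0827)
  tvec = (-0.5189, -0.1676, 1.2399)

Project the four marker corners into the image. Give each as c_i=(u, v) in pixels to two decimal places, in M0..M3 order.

Intrinsics K: fx=529.9, fy=440.2, cx=302.1, cy=229.7
Marker side s = 0.192 m; corners in marker frame (Z=0):
  M0 = (-0.0960, +0.0960, 0)
  M1 = (+0.0960, +0.0960, 0)
  M2 = (+0.0960, -0.0960, 0)
  M3 = (-0.0960, -0.0960, 0)
rvec = (-0.1761, -0.2835, -0.0827), |rvec| = θ = 0.34384 rad = 19.700°
Rodrigues: sinθ=0.33710, 1−cosθ=0.05853; R = I + sinθ·[k]× + (1−cosθ)·[k]×²:
    [+0.95682 +0.10580 -0.27074]
    [-0.05636 +0.98126 +0.18426]
    [+0.28516 -0.16104 +0.94485]
t = (-0.5189, -0.1676, 1.2399) m
M0: Pc = R·M0+t = (-0.60060, -0.06799, +1.19706); u = 529.9·(-0.60060)/1.19706 + 302.1 = 36.2355, v = 440.2·(-0.06799)/1.19706 + 229.7 = 204.6985
M1: Pc = R·M1+t = (-0.41689, -0.07881, +1.25181); u = 529.9·(-0.41689)/1.25181 + 302.1 = 125.6288, v = 440.2·(-0.07881)/1.25181 + 229.7 = 201.9866
M2: Pc = R·M2+t = (-0.43720, -0.26721, +1.28274); u = 529.9·(-0.43720)/1.28274 + 302.1 = 121.4913, v = 440.2·(-0.26721)/1.28274 + 229.7 = 138.0001
M3: Pc = R·M3+t = (-0.62091, -0.25639, +1.22799); u = 529.9·(-0.62091)/1.22799 + 302.1 = 34.1643, v = 440.2·(-0.25639)/1.22799 + 229.7 = 137.7909

c0=(36.24, 204.70) c1=(125.63, 201.99) c2=(121.49, 138.00) c3=(34.16, 137.79)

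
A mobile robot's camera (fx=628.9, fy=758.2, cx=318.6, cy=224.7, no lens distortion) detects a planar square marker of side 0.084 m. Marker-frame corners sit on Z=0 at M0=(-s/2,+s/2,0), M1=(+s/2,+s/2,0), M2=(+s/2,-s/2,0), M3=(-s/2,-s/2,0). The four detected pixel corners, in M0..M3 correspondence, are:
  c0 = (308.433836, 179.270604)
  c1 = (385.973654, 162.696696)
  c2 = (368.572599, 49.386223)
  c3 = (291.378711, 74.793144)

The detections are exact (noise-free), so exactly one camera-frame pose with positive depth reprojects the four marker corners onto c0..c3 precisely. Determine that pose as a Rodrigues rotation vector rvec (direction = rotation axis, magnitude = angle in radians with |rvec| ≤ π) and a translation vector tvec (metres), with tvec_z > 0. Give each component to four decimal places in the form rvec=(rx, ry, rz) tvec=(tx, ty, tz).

Intrinsics K: fx=628.9, fy=758.2, cx=318.6, cy=224.7
Marker side s = 0.084 m; corners in marker frame (Z=0):
  M0 = (-0.0420, +0.0420, 0)
  M1 = (+0.0420, +0.0420, 0)
  M2 = (+0.0420, -0.0420, 0)
  M3 = (-0.0420, -0.0420, 0)
Detected image corners:
  c0 = (308.433836, 179.270604) px
  c1 = (385.973654, 162.696696) px
  c2 = (368.572599, 49.386223) px
  c3 = (291.378711, 74.793144) px
Planar DLT: solve 8×8 A·h = b for H (H[2,2]=1):
  H  [+604.20951 +257.54597 +337.12550]
  H  [-358.59335 +1312.37047 +117.30393]
  H  [-0.93576 +0.15515 +1.00000]
B = K⁻¹H; ‖b₁‖=1.724108, ‖b₂‖=1.724108; λ = 2/(‖b₁‖+‖b₂‖) = 0.580010, sign → tz>0 ⇒ λ=+0.580010
r₁ = λ·B[:,0] = (+0.83219,-0.11347,-0.54275); r₂ = λ·B[:,1] = (+0.19194,+0.97727,+0.08999)
r₃ = r₁×r₂ = (+0.52020,-0.17906,+0.83506); SVD([r₁ r₂ r₃]) → R = UVᵀ:
  R  [+0.83219 +0.19194 +0.52020]
  R  [-0.11347 +0.97727 -0.17906]
  R  [-0.54275 +0.08999 +0.83506]
t = (+0.01709, -0.08216, +0.58001) m
tr R = 2.644529; θ = arccos((tr R − 1)/2) = 0.605418 rad = 34.688°
axis k = ((R−Rᵀ)₃₂, (R−Rᵀ)₁₃, (R−Rᵀ)₂₁) / (2 sinθ) = (+0.236376, +0.933879, -0.268322)
rvec = θ·k = (+0.143106, +0.565387, -0.162447)

rvec=(0.1431, 0.5654, -0.1624) tvec=(0.0171, -0.0822, 0.5800)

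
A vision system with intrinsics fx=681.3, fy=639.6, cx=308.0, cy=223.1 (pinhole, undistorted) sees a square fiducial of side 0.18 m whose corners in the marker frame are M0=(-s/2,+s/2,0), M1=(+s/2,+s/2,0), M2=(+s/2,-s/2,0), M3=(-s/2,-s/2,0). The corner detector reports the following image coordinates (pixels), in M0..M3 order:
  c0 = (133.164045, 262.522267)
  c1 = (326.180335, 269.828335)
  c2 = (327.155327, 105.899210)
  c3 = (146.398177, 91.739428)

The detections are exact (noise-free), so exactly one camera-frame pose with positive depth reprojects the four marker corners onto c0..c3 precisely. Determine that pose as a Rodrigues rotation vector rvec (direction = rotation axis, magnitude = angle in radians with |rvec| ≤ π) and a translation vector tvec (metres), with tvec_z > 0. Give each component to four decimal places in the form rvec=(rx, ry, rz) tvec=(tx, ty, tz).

rvec=(-0.2344, -0.1711, 0.0321) tvec=(-0.0702, -0.0445, 0.6589)

Intrinsics K: fx=681.3, fy=639.6, cx=308.0, cy=223.1
Marker side s = 0.18 m; corners in marker frame (Z=0):
  M0 = (-0.0900, +0.0900, 0)
  M1 = (+0.0900, +0.0900, 0)
  M2 = (+0.0900, -0.0900, 0)
  M3 = (-0.0900, -0.0900, 0)
Detected image corners:
  c0 = (133.164045, 262.522267) px
  c1 = (326.180335, 269.828335) px
  c2 = (327.155327, 105.899210) px
  c3 = (146.398177, 91.739428) px
Planar DLT: solve 8×8 A·h = b for H (H[2,2]=1):
  H  [+1095.54265 -121.47676 +235.44275]
  H  [+105.91044 +864.55625 +179.94535]
  H  [+0.25028 -0.35491 +1.00000]
B = K⁻¹H; ‖b₁‖=1.517700, ‖b₂‖=1.517700; λ = 2/(‖b₁‖+‖b₂‖) = 0.658892, sign → tz>0 ⇒ λ=+0.658892
r₁ = λ·B[:,0] = (+0.98496,+0.05158,+0.16491); r₂ = λ·B[:,1] = (-0.01176,+0.97220,-0.23385)
r₃ = r₁×r₂ = (-0.17238,+0.22839,+0.95819); SVD([r₁ r₂ r₃]) → R = UVᵀ:
  R  [+0.98496 -0.01176 -0.17238]
  R  [+0.05158 +0.97220 +0.22839]
  R  [+0.16491 -0.23385 +0.95819]
t = (-0.07017, -0.04446, +0.65889) m
tr R = 2.915348; θ = arccos((tr R − 1)/2) = 0.291987 rad = 16.730°
axis k = ((R−Rᵀ)₃₂, (R−Rᵀ)₁₃, (R−Rᵀ)₂₁) / (2 sinθ) = (-0.802902, -0.585868, +0.110034)
rvec = θ·k = (-0.234437, -0.171065, +0.032128)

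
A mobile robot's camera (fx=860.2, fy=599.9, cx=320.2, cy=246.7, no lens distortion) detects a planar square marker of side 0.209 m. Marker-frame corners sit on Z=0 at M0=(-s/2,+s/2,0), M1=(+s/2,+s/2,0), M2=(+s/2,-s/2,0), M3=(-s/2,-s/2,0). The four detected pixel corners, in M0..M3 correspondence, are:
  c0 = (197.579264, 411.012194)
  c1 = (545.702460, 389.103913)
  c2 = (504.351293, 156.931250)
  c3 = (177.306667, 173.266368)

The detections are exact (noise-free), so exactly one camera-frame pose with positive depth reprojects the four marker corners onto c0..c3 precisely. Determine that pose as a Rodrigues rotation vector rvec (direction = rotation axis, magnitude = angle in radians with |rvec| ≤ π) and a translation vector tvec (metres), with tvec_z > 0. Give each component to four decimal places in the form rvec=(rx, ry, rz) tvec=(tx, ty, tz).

rvec=(-0.1652, -0.0404, -0.0814) tvec=(0.0229, 0.0283, 0.5298)

Intrinsics K: fx=860.2, fy=599.9, cx=320.2, cy=246.7
Marker side s = 0.209 m; corners in marker frame (Z=0):
  M0 = (-0.1045, +0.1045, 0)
  M1 = (+0.1045, +0.1045, 0)
  M2 = (+0.1045, -0.1045, 0)
  M3 = (-0.1045, -0.1045, 0)
Detected image corners:
  c0 = (197.579264, 411.012194) px
  c1 = (545.702460, 389.103913) px
  c2 = (504.351293, 156.931250) px
  c3 = (177.306667, 173.266368) px
Planar DLT: solve 8×8 A·h = b for H (H[2,2]=1):
  H  [+1645.15118 +38.58712 +357.30233]
  H  [-66.04993 +1037.37919 +278.72312]
  H  [+0.08852 -0.30683 +1.00000]
B = K⁻¹H; ‖b₁‖=1.887349, ‖b₂‖=1.887349; λ = 2/(‖b₁‖+‖b₂‖) = 0.529844, sign → tz>0 ⇒ λ=+0.529844
r₁ = λ·B[:,0] = (+0.99588,-0.07762,+0.04690); r₂ = λ·B[:,1] = (+0.08428,+0.98309,-0.16257)
r₃ = r₁×r₂ = (-0.03349,+0.16586,+0.98558); SVD([r₁ r₂ r₃]) → R = UVᵀ:
  R  [+0.99588 +0.08428 -0.03349]
  R  [-0.07762 +0.98309 +0.16586]
  R  [+0.04690 -0.16257 +0.98558]
t = (+0.02285, +0.02828, +0.52984) m
tr R = 2.964550; θ = arccos((tr R − 1)/2) = 0.188561 rad = 10.804°
axis k = ((R−Rᵀ)₃₂, (R−Rᵀ)₁₃, (R−Rᵀ)₂₁) / (2 sinθ) = (-0.876068, -0.214439, -0.431881)
rvec = θ·k = (-0.165192, -0.040435, -0.081436)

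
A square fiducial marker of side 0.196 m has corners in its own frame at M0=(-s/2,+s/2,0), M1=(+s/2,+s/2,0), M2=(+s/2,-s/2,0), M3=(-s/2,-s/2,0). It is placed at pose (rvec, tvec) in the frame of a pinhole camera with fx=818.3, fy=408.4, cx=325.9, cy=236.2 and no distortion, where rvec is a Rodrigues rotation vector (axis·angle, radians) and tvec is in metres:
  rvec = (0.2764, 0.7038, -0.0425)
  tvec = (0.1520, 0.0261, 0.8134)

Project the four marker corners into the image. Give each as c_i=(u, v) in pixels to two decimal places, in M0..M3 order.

Intrinsics K: fx=818.3, fy=408.4, cx=325.9, cy=236.2
Marker side s = 0.196 m; corners in marker frame (Z=0):
  M0 = (-0.0980, +0.0980, 0)
  M1 = (+0.0980, +0.0980, 0)
  M2 = (+0.0980, -0.0980, 0)
  M3 = (-0.0980, -0.0980, 0)
rvec = (0.2764, 0.7038, -0.0425), |rvec| = θ = 0.75732 rad = 43.391°
Rodrigues: sinθ=0.68698, 1−cosθ=0.27332; R = I + sinθ·[k]× + (1−cosθ)·[k]×²:
    [+0.76309 +0.13126 +0.63283]
    [+0.05415 +0.96273 -0.26498]
    [-0.64403 +0.23647 +0.72754]
t = (0.1520, 0.0261, 0.8134) m
M0: Pc = R·M0+t = (+0.09008, +0.11514, +0.89969); u = 818.3·(+0.09008)/0.89969 + 325.9 = 407.8318, v = 408.4·(+0.11514)/0.89969 + 236.2 = 288.4664
M1: Pc = R·M1+t = (+0.23965, +0.12575, +0.77346); u = 818.3·(+0.23965)/0.77346 + 325.9 = 579.4386, v = 408.4·(+0.12575)/0.77346 + 236.2 = 302.6006
M2: Pc = R·M2+t = (+0.21392, -0.06294, +0.72711); u = 818.3·(+0.21392)/0.72711 + 325.9 = 566.6473, v = 408.4·(-0.06294)/0.72711 + 236.2 = 200.8477
M3: Pc = R·M3+t = (+0.06435, -0.07355, +0.85334); u = 818.3·(+0.06435)/0.85334 + 325.9 = 387.6119, v = 408.4·(-0.07355)/0.85334 + 236.2 = 200.9975

c0=(407.83, 288.47) c1=(579.44, 302.60) c2=(566.65, 200.85) c3=(387.61, 201.00)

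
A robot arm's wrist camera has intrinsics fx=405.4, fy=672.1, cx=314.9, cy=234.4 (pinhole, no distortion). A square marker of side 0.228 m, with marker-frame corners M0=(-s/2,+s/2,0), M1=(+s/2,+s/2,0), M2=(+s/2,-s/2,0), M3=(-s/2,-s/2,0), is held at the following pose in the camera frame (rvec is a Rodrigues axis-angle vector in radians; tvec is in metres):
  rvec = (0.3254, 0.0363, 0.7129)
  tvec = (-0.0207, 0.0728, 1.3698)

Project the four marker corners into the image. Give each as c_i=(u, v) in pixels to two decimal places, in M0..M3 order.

c0=(262.72, 272.79) c1=(312.94, 342.52) c2=(356.61, 267.35) c3=(304.33, 192.95)

Intrinsics K: fx=405.4, fy=672.1, cx=314.9, cy=234.4
Marker side s = 0.228 m; corners in marker frame (Z=0):
  M0 = (-0.1140, +0.1140, 0)
  M1 = (+0.1140, +0.1140, 0)
  M2 = (+0.1140, -0.1140, 0)
  M3 = (-0.1140, -0.1140, 0)
rvec = (0.3254, 0.0363, 0.7129), |rvec| = θ = 0.78449 rad = 44.948°
Rodrigues: sinθ=0.70647, 1−cosθ=0.29225; R = I + sinθ·[k]× + (1−cosθ)·[k]×²:
    [+0.75803 -0.63638 +0.14285]
    [+0.64760 +0.70837 -0.28075]
    [+0.07747 +0.30532 +0.94909]
t = (-0.0207, 0.0728, 1.3698) m
M0: Pc = R·M0+t = (-0.17966, +0.07973, +1.39578); u = 405.4·(-0.17966)/1.39578 + 314.9 = 262.7172, v = 672.1·(+0.07973)/1.39578 + 234.4 = 272.7908
M1: Pc = R·M1+t = (-0.00683, +0.22738, +1.41344); u = 405.4·(-0.00683)/1.41344 + 314.9 = 312.9403, v = 672.1·(+0.22738)/1.41344 + 234.4 = 342.5214
M2: Pc = R·M2+t = (+0.13826, +0.06587, +1.34382); u = 405.4·(+0.13826)/1.34382 + 314.9 = 356.6107, v = 672.1·(+0.06587)/1.34382 + 234.4 = 267.3454
M3: Pc = R·M3+t = (-0.03457, -0.08178, +1.32616); u = 405.4·(-0.03457)/1.32616 + 314.9 = 304.3329, v = 672.1·(-0.08178)/1.32616 + 234.4 = 192.9532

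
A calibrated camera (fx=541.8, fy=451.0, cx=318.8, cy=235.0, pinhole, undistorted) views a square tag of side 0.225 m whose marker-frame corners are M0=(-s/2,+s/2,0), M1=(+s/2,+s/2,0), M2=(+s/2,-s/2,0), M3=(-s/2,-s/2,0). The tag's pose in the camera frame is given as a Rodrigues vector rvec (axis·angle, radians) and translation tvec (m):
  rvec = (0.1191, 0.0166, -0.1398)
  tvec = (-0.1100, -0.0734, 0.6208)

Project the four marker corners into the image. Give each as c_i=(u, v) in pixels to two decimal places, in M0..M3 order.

Intrinsics K: fx=541.8, fy=451.0, cx=318.8, cy=235.0
Marker side s = 0.225 m; corners in marker frame (Z=0):
  M0 = (-0.1125, +0.1125, 0)
  M1 = (+0.1125, +0.1125, 0)
  M2 = (+0.1125, -0.1125, 0)
  M3 = (-0.1125, -0.1125, 0)
rvec = (0.1191, 0.0166, -0.1398), |rvec| = θ = 0.18440 rad = 10.566°
Rodrigues: sinθ=0.18336, 1−cosθ=0.01695; R = I + sinθ·[k]× + (1−cosθ)·[k]×²:
    [+0.99012 +0.13999 +0.00820]
    [-0.13802 +0.98318 -0.11958]
    [-0.02481 +0.11727 +0.99279]
t = (-0.1100, -0.0734, 0.6208) m
M0: Pc = R·M0+t = (-0.20564, +0.05274, +0.63678); u = 541.8·(-0.20564)/0.63678 + 318.8 = 143.8345, v = 451.0·(+0.05274)/0.63678 + 235.0 = 272.3499
M1: Pc = R·M1+t = (+0.01714, +0.02168, +0.63120); u = 541.8·(+0.01714)/0.63120 + 318.8 = 333.5104, v = 451.0·(+0.02168)/0.63120 + 235.0 = 250.4909
M2: Pc = R·M2+t = (-0.01436, -0.19954, +0.60482); u = 541.8·(-0.01436)/0.60482 + 318.8 = 305.9352, v = 451.0·(-0.19954)/0.60482 + 235.0 = 86.2100
M3: Pc = R·M3+t = (-0.23714, -0.16848, +0.61040); u = 541.8·(-0.23714)/0.61040 + 318.8 = 108.3124, v = 451.0·(-0.16848)/0.61040 + 235.0 = 110.5161

c0=(143.83, 272.35) c1=(333.51, 250.49) c2=(305.94, 86.21) c3=(108.31, 110.52)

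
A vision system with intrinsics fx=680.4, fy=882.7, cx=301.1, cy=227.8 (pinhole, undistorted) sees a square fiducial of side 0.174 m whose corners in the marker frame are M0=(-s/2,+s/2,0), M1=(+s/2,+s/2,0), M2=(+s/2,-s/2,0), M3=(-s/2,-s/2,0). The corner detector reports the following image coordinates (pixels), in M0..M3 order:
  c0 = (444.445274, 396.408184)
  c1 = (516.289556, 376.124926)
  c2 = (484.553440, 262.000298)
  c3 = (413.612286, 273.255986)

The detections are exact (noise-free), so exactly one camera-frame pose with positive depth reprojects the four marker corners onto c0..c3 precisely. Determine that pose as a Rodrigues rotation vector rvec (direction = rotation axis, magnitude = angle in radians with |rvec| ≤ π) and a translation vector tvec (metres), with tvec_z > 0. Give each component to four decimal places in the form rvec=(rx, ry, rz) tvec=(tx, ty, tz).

rvec=(-0.3761, -0.5020, -0.1730) tvec=(0.2984, 0.1364, 1.2340)

Intrinsics K: fx=680.4, fy=882.7, cx=301.1, cy=227.8
Marker side s = 0.174 m; corners in marker frame (Z=0):
  M0 = (-0.0870, +0.0870, 0)
  M1 = (+0.0870, +0.0870, 0)
  M2 = (+0.0870, -0.0870, 0)
  M3 = (-0.0870, -0.0870, 0)
Detected image corners:
  c0 = (444.445274, 396.408184) px
  c1 = (516.289556, 376.124926) px
  c2 = (484.553440, 262.000298) px
  c3 = (413.612286, 273.255986) px
Planar DLT: solve 8×8 A·h = b for H (H[2,2]=1):
  H  [+598.04905 +63.80535 +465.64022]
  H  [+42.05897 +599.25081 +325.38104]
  H  [+0.40412 -0.24979 +1.00000]
B = K⁻¹H; ‖b₁‖=0.810372, ‖b₂‖=0.810372; λ = 2/(‖b₁‖+‖b₂‖) = 1.234001, sign → tz>0 ⇒ λ=+1.234001
r₁ = λ·B[:,0] = (+0.86396,-0.06990,+0.49868); r₂ = λ·B[:,1] = (+0.25213,+0.91729,-0.30824)
r₃ = r₁×r₂ = (-0.43589,+0.39204,+0.81013); SVD([r₁ r₂ r₃]) → R = UVᵀ:
  R  [+0.86396 +0.25213 -0.43589]
  R  [-0.06990 +0.91729 +0.39204]
  R  [+0.49868 -0.30824 +0.81013]
t = (+0.29842, +0.13642, +1.23400) m
tr R = 2.591384; θ = arccos((tr R − 1)/2) = 0.650647 rad = 37.279°
axis k = ((R−Rᵀ)₃₂, (R−Rᵀ)₁₃, (R−Rᵀ)₂₁) / (2 sinθ) = (-0.578068, -0.771475, -0.265826)
rvec = θ·k = (-0.376118, -0.501958, -0.172959)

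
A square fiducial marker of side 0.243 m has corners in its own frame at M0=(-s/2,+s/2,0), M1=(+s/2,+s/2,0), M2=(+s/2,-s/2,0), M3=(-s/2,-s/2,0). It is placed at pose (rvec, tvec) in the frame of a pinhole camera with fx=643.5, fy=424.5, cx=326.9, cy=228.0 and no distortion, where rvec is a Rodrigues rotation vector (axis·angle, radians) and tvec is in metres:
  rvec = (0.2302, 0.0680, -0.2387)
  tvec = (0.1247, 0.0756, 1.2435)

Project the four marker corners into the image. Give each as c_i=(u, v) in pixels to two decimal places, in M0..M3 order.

c0=(345.13, 300.22) c1=(465.92, 282.97) c2=(440.64, 204.48) c3=(315.12, 223.93)

Intrinsics K: fx=643.5, fy=424.5, cx=326.9, cy=228.0
Marker side s = 0.243 m; corners in marker frame (Z=0):
  M0 = (-0.1215, +0.1215, 0)
  M1 = (+0.1215, +0.1215, 0)
  M2 = (+0.1215, -0.1215, 0)
  M3 = (-0.1215, -0.1215, 0)
rvec = (0.2302, 0.0680, -0.2387), |rvec| = θ = 0.33852 rad = 19.396°
Rodrigues: sinθ=0.33209, 1−cosθ=0.05675; R = I + sinθ·[k]× + (1−cosθ)·[k]×²:
    [+0.96949 +0.24192 +0.03950]
    [-0.22641 +0.94554 -0.23387]
    [-0.09392 +0.21779 +0.97147]
t = (0.1247, 0.0756, 1.2435) m
M0: Pc = R·M0+t = (+0.03630, +0.21799, +1.28137); u = 643.5·(+0.03630)/1.28137 + 326.9 = 345.1297, v = 424.5·(+0.21799)/1.28137 + 228.0 = 300.2176
M1: Pc = R·M1+t = (+0.27189, +0.16297, +1.25855); u = 643.5·(+0.27189)/1.25855 + 326.9 = 465.9163, v = 424.5·(+0.16297)/1.25855 + 228.0 = 282.9698
M2: Pc = R·M2+t = (+0.21310, -0.06679, +1.20563); u = 643.5·(+0.21310)/1.20563 + 326.9 = 440.6416, v = 424.5·(-0.06679)/1.20563 + 228.0 = 204.4825
M3: Pc = R·M3+t = (-0.02249, -0.01177, +1.22845); u = 643.5·(-0.02249)/1.22845 + 326.9 = 315.1209, v = 424.5·(-0.01177)/1.22845 + 228.0 = 223.9316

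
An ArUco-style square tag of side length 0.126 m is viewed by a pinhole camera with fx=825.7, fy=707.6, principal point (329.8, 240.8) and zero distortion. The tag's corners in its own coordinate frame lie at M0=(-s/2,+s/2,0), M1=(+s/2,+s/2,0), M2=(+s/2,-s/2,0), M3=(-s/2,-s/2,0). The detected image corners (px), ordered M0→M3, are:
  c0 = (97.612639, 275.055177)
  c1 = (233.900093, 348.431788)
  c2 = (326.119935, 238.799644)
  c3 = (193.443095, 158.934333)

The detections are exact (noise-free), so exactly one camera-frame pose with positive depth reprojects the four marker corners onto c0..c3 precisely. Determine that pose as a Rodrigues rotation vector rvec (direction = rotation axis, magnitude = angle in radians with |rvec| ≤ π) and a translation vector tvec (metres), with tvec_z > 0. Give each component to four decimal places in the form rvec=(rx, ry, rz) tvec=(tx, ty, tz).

Intrinsics K: fx=825.7, fy=707.6, cx=329.8, cy=240.8
Marker side s = 0.126 m; corners in marker frame (Z=0):
  M0 = (-0.0630, +0.0630, 0)
  M1 = (+0.0630, +0.0630, 0)
  M2 = (+0.0630, -0.0630, 0)
  M3 = (-0.0630, -0.0630, 0)
Detected image corners:
  c0 = (97.612639, 275.055177) px
  c1 = (233.900093, 348.431788) px
  c2 = (326.119935, 238.799644) px
  c3 = (193.443095, 158.934333) px
Planar DLT: solve 8×8 A·h = b for H (H[2,2]=1):
  H  [+1154.08286 -730.58352 +214.28241]
  H  [+712.01853 +913.51894 +256.54406]
  H  [+0.40748 +0.07182 +1.00000]
B = K⁻¹H; ‖b₁‖=1.563273, ‖b₂‖=1.563273; λ = 2/(‖b₁‖+‖b₂‖) = 0.639683, sign → tz>0 ⇒ λ=+0.639683
r₁ = λ·B[:,0] = (+0.78997,+0.55497,+0.26066); r₂ = λ·B[:,1] = (-0.58434,+0.81020,+0.04594)
r₃ = r₁×r₂ = (-0.18569,-0.18861,+0.96434); SVD([r₁ r₂ r₃]) → R = UVᵀ:
  R  [+0.78997 -0.58434 -0.18569]
  R  [+0.55497 +0.81020 -0.18861]
  R  [+0.26066 +0.04594 +0.96434]
t = (-0.08949, +0.01423, +0.63968) m
tr R = 2.564517; θ = arccos((tr R − 1)/2) = 0.672513 rad = 38.532°
axis k = ((R−Rᵀ)₃₂, (R−Rᵀ)₁₃, (R−Rᵀ)₂₁) / (2 sinθ) = (+0.188252, -0.358254, +0.914448)
rvec = θ·k = (+0.126602, -0.240931, +0.614978)

rvec=(0.1266, -0.2409, 0.6150) tvec=(-0.0895, 0.0142, 0.6397)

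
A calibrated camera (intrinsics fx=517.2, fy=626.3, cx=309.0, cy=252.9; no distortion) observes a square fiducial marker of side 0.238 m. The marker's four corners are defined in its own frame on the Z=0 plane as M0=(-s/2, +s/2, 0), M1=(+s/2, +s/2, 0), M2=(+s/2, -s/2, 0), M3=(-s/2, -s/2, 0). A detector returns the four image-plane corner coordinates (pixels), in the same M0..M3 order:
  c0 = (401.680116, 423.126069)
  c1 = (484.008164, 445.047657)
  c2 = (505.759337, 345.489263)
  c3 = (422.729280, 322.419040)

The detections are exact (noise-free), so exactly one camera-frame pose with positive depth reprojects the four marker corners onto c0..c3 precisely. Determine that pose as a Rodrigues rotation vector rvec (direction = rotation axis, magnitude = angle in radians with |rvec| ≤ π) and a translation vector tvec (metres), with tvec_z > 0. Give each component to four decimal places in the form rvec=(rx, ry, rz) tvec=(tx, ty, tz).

Intrinsics K: fx=517.2, fy=626.3, cx=309.0, cy=252.9
Marker side s = 0.238 m; corners in marker frame (Z=0):
  M0 = (-0.1190, +0.1190, 0)
  M1 = (+0.1190, +0.1190, 0)
  M2 = (+0.1190, -0.1190, 0)
  M3 = (-0.1190, -0.1190, 0)
Detected image corners:
  c0 = (401.680116, 423.126069) px
  c1 = (484.008164, 445.047657) px
  c2 = (505.759337, 345.489263) px
  c3 = (422.729280, 322.419040) px
Planar DLT: solve 8×8 A·h = b for H (H[2,2]=1):
  H  [+364.60628 -69.28494 +453.67310]
  H  [+109.09068 +438.18952 +384.34245]
  H  [+0.03797 +0.04550 +1.00000]
B = K⁻¹H; ‖b₁‖=0.701550, ‖b₂‖=0.701550; λ = 2/(‖b₁‖+‖b₂‖) = 1.425415, sign → tz>0 ⇒ λ=+1.425415
r₁ = λ·B[:,0] = (+0.97252,+0.22643,+0.05413); r₂ = λ·B[:,1] = (-0.22970,+0.97110,+0.06486)
r₃ = r₁×r₂ = (-0.03788,-0.07551,+0.99642); SVD([r₁ r₂ r₃]) → R = UVᵀ:
  R  [+0.97252 -0.22970 -0.03788]
  R  [+0.22643 +0.97110 -0.07551]
  R  [+0.05413 +0.06486 +0.99642]
t = (+0.39872, +0.29915, +1.42541) m
tr R = 2.940045; θ = arccos((tr R − 1)/2) = 0.245472 rad = 14.065°
axis k = ((R−Rᵀ)₃₂, (R−Rᵀ)₁₃, (R−Rᵀ)₂₁) / (2 sinθ) = (+0.288826, -0.189307, +0.938479)
rvec = θ·k = (+0.070899, -0.046470, +0.230371)

rvec=(0.0709, -0.0465, 0.2304) tvec=(0.3987, 0.2992, 1.4254)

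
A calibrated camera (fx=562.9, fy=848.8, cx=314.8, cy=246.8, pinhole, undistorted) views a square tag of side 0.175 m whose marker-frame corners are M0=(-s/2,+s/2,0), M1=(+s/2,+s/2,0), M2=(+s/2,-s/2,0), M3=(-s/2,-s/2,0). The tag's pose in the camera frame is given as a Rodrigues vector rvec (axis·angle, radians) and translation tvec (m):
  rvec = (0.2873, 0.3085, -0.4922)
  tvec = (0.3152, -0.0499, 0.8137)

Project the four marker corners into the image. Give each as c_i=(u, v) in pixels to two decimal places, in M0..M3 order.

Intrinsics K: fx=562.9, fy=848.8, cx=314.8, cy=246.8
Marker side s = 0.175 m; corners in marker frame (Z=0):
  M0 = (-0.0875, +0.0875, 0)
  M1 = (+0.0875, +0.0875, 0)
  M2 = (+0.0875, -0.0875, 0)
  M3 = (-0.0875, -0.0875, 0)
rvec = (0.2873, 0.3085, -0.4922), |rvec| = θ = 0.64805 rad = 37.131°
Rodrigues: sinθ=0.60364, 1−cosθ=0.20274; R = I + sinθ·[k]× + (1−cosθ)·[k]×²:
    [+0.83711 +0.50125 +0.21909]
    [-0.41568 +0.84320 -0.34091]
    [-0.35562 +0.19431 +0.91421]
t = (0.3152, -0.0499, 0.8137) m
M0: Pc = R·M0+t = (+0.28581, +0.06025, +0.86182); u = 562.9·(+0.28581)/0.86182 + 314.8 = 501.4796, v = 848.8·(+0.06025)/0.86182 + 246.8 = 306.1420
M1: Pc = R·M1+t = (+0.43231, -0.01249, +0.79959); u = 562.9·(+0.43231)/0.79959 + 314.8 = 619.1393, v = 848.8·(-0.01249)/0.79959 + 246.8 = 233.5397
M2: Pc = R·M2+t = (+0.34459, -0.16005, +0.76558); u = 562.9·(+0.34459)/0.76558 + 314.8 = 568.1606, v = 848.8·(-0.16005)/0.76558 + 246.8 = 69.3502
M3: Pc = R·M3+t = (+0.19809, -0.08731, +0.82781); u = 562.9·(+0.19809)/0.82781 + 314.8 = 449.5004, v = 848.8·(-0.08731)/0.82781 + 246.8 = 157.2782

c0=(501.48, 306.14) c1=(619.14, 233.54) c2=(568.16, 69.35) c3=(449.50, 157.28)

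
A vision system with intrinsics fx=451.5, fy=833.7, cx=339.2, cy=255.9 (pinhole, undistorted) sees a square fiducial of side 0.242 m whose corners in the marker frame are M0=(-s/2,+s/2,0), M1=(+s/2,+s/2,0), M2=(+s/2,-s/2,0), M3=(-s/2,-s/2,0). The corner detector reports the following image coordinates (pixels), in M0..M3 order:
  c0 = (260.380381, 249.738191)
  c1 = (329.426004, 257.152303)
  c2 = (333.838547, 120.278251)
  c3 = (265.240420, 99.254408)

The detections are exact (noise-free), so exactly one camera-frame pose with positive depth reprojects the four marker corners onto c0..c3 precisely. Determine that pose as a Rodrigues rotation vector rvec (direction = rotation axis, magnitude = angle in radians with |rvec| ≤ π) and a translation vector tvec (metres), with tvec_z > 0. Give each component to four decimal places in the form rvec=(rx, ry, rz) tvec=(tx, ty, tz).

rvec=(0.0166, -0.5821, 0.0580) tvec=(-0.1255, -0.1246, 1.4048)

Intrinsics K: fx=451.5, fy=833.7, cx=339.2, cy=255.9
Marker side s = 0.242 m; corners in marker frame (Z=0):
  M0 = (-0.1210, +0.1210, 0)
  M1 = (+0.1210, +0.1210, 0)
  M2 = (+0.1210, -0.1210, 0)
  M3 = (-0.1210, -0.1210, 0)
Detected image corners:
  c0 = (260.380381, 249.738191) px
  c1 = (329.426004, 257.152303) px
  c2 = (333.838547, 120.278251) px
  c3 = (265.240420, 99.254408) px
Planar DLT: solve 8×8 A·h = b for H (H[2,2]=1):
  H  [+400.74035 -19.26213 +298.85144]
  H  [+129.85056 +592.29235 +181.93823]
  H  [+0.39147 -0.00050 +1.00000]
B = K⁻¹H; ‖b₁‖=0.711848, ‖b₂‖=0.711848; λ = 2/(‖b₁‖+‖b₂‖) = 1.404794, sign → tz>0 ⇒ λ=+1.404794
r₁ = λ·B[:,0] = (+0.83371,+0.05000,+0.54993); r₂ = λ·B[:,1] = (-0.05941,+0.99823,-0.00070)
r₃ = r₁×r₂ = (-0.54899,-0.03209,+0.83521); SVD([r₁ r₂ r₃]) → R = UVᵀ:
  R  [+0.83371 -0.05941 -0.54899]
  R  [+0.05000 +0.99823 -0.03209]
  R  [+0.54993 -0.00070 +0.83521]
t = (-0.12554, -0.12463, +1.40479) m
tr R = 2.667155; θ = arccos((tr R − 1)/2) = 0.585243 rad = 33.532°
axis k = ((R−Rᵀ)₃₂, (R−Rᵀ)₁₃, (R−Rᵀ)₂₁) / (2 sinθ) = (+0.028412, -0.994679, +0.099030)
rvec = θ·k = (+0.016628, -0.582129, +0.057957)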